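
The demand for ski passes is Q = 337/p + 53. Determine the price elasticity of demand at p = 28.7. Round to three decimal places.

At p = 28.7, Q = 64.7422.
dQ/dp = −337/p² = −0.4091.
Point elasticity E = (dQ/dp)·(p/Q) = -0.4091 × 28.7/64.7422 ≈ -0.181.
|E| < 1, so demand is inelastic at this price.

-0.181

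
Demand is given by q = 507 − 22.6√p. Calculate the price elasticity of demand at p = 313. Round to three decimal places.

-1.866

At p = 313, q = 107.1652.
dq/dp = −22.6/(2√p) = −22.6/(2·17.6918).
Point elasticity E = (dq/dp)·(p/q) = -0.6387 × 313/107.1652 ≈ -1.866.
|E| > 1, so demand is elastic at this price.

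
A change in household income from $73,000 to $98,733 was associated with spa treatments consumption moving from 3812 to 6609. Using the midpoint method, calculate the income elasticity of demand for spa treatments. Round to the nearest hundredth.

%ΔQ = (6609 − 3812)/[(3812+6609)/2] = 2797/5210.5 ≈ 0.5368.
%ΔY = (98,733 − 73,000)/[(73,000+98,733)/2] = 25733/85866.5 ≈ 0.2997.
E_I = %ΔQ/%ΔY ≈ 1.79.
E_I > 1: normal good (luxury).

1.79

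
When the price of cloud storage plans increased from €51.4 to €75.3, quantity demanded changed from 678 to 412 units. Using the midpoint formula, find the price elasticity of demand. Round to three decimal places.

%ΔQ = (412 − 678)/[(678 + 412)/2] = -266/545 ≈ -0.4881.
%ΔP = (75.3 − 51.4)/[(51.4 + 75.3)/2] = 23.9/63.35 ≈ 0.3773.
Arc elasticity E = %ΔQ/%ΔP ≈ -0.4881/0.3773 ≈ -1.294.
|E| > 1: demand is elastic over this range.

-1.294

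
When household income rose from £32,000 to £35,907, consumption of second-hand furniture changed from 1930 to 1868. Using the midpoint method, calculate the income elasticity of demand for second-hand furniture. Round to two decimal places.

-0.28

%ΔQ = (1868 − 1930)/[(1930+1868)/2] = -62/1899 ≈ -0.0326.
%ΔI = (35,907 − 32,000)/[(32,000+35,907)/2] = 3907/33953.5 ≈ 0.1151.
E_I = %ΔQ/%ΔI ≈ -0.28.
E_I < 0: inferior good.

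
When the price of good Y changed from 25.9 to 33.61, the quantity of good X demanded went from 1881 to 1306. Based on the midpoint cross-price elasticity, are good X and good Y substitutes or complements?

complements

%ΔQ_x = (1306 − 1881)/[(1881+1306)/2] = -575/1593.5 ≈ -0.3608.
%ΔP_y = (33.61 − 25.9)/[(25.9+33.61)/2] ≈ 0.2591.
E_xy = -0.3608/0.2591 ≈ -1.393.
E_xy < 0, so the goods are complements.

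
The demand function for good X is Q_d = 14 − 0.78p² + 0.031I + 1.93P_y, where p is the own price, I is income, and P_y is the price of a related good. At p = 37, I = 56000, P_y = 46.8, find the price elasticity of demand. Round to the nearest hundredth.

First evaluate Q_d: 14 − 0.78(37)² + 0.031(56000) + 1.93(46.8) = 14 − 1067.82 + 1736 + 90.324 = 772.504.
∂Q_d/∂p = −2·0.78·p = -57.72, so E_p = -57.72·(37/772.504) ≈ -2.76.
|E_p| > 1: demand is elastic.

-2.76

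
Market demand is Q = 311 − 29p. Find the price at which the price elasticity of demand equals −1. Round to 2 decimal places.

5.36

For linear demand Q = a − bp, E = −bp/(a − bp). |E| = 1 ⇒ bp = a − bp ⇒ p = a/(2b).
p = 311/(2·29) ≈ 5.36.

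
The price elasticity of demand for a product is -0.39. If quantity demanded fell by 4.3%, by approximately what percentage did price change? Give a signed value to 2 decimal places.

11.03

%ΔQ ≈ E × %ΔP ⇒ %ΔP = %ΔQ / E = (-4.3%)/(-0.39) ≈ 11.03%.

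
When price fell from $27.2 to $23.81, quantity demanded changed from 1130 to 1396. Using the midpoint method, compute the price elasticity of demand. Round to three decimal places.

%ΔQ = (1396 − 1130)/[(1130 + 1396)/2] = 266/1263 ≈ 0.2106.
%ΔP = (23.81 − 27.2)/[(27.2 + 23.81)/2] = -3.39/25.505 ≈ -0.1329.
Arc elasticity E = %ΔQ/%ΔP ≈ 0.2106/-0.1329 ≈ -1.585.
|E| > 1: demand is elastic over this range.

-1.585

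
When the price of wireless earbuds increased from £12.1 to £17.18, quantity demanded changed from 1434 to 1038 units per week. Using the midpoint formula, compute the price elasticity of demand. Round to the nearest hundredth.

%ΔQ = (1038 − 1434)/[(1434 + 1038)/2] = -396/1236 ≈ -0.3204.
%ΔP = (17.18 − 12.1)/[(12.1 + 17.18)/2] = 5.08/14.64 ≈ 0.3470.
Arc elasticity E = %ΔQ/%ΔP ≈ -0.3204/0.3470 ≈ -0.92.
|E| < 1: demand is inelastic over this range.

-0.92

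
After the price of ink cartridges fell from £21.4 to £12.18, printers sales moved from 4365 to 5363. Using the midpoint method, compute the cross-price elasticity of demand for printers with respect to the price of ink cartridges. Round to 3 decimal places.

%ΔQ_x = (5363 − 4365)/[(4365+5363)/2] = 998/4864 ≈ 0.2052.
%ΔP_y = (12.18 − 21.4)/[(21.4+12.18)/2] ≈ -0.5491.
E_xy = 0.2052/-0.5491 ≈ -0.374.
E_xy < 0, so printers and ink cartridges are complements.

-0.374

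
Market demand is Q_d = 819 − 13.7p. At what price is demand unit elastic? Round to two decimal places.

For linear demand Q_d = a − bp, E = −bp/(a − bp). |E| = 1 ⇒ bp = a − bp ⇒ p = a/(2b).
p = 819/(2·13.7) ≈ 29.89.

29.89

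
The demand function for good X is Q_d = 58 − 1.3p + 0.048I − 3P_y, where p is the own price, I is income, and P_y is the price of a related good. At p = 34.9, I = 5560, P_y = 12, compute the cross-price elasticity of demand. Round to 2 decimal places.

Q_d = 58 − 1.3(34.9) + 0.048(5560) − 3(12) = 58 − 45.37 + 266.88 − 36 = 243.51.
∂Q_d/∂P_y = −3, so E_xy = -3·(12/243.51) ≈ -0.15.
E_xy < 0: the goods are complements.

-0.15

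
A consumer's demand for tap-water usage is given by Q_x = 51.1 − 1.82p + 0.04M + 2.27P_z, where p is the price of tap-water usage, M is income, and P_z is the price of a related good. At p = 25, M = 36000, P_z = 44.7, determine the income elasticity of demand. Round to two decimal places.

Q_x = 51.1 − 1.82(25) + 0.04(36000) + 2.27(44.7) = 51.1 − 45.5 + 1440 + 101.469 = 1547.069.
∂Q_x/∂M = +0.04, so E_I = 0.04·(36000/1547.069) ≈ 0.93.
E_I ∈ (0,1): normal good (necessity).

0.93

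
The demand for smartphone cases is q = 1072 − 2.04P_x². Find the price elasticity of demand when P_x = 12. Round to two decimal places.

At P_x = 12, q = 778.24.
dq/dP_x = −2·2.04·P_x = −48.96.
Point elasticity E = (dq/dP_x)·(P_x/q) = -48.96 × 12/778.24 ≈ -0.75.
|E| < 1, so demand is inelastic at this price.

-0.75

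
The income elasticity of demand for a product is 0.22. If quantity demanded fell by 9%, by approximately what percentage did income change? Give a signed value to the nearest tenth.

%ΔQ ≈ E × %ΔI ⇒ %ΔI = %ΔQ / E = (-9%)/(0.22) ≈ -40.9%.

-40.9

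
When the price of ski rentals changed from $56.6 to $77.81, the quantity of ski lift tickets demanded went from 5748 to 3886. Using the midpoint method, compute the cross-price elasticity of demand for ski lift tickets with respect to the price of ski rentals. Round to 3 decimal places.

-1.225

%ΔQ_x = (3886 − 5748)/[(5748+3886)/2] = -1862/4817 ≈ -0.3865.
%ΔP_y = (77.81 − 56.6)/[(56.6+77.81)/2] ≈ 0.3156.
E_xy = -0.3865/0.3156 ≈ -1.225.
E_xy < 0, so ski lift tickets and ski rentals are complements.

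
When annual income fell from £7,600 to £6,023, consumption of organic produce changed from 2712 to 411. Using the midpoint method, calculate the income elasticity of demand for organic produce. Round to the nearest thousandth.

6.365

%ΔQ = (411 − 2712)/[(2712+411)/2] = -2301/1561.5 ≈ -1.4736.
%ΔM = (6,023 − 7,600)/[(7,600+6,023)/2] = -1577/6811.5 ≈ -0.2315.
E_I = %ΔQ/%ΔM ≈ 6.365.
E_I > 1: normal good (luxury).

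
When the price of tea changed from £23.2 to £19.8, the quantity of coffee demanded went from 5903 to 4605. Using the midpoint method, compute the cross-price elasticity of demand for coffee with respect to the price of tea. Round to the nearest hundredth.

%ΔQ_x = (4605 − 5903)/[(5903+4605)/2] = -1298/5254 ≈ -0.2470.
%ΔP_y = (19.8 − 23.2)/[(23.2+19.8)/2] ≈ -0.1581.
E_xy = -0.2470/-0.1581 ≈ 1.56.
E_xy > 0, so coffee and tea are substitutes.

1.56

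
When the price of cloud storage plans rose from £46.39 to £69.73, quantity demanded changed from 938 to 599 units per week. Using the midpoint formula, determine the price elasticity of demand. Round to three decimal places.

-1.097

%ΔQ = (599 − 938)/[(938 + 599)/2] = -339/768.5 ≈ -0.4411.
%ΔP = (69.73 − 46.39)/[(46.39 + 69.73)/2] = 23.34/58.06 ≈ 0.4020.
Arc elasticity E = %ΔQ/%ΔP ≈ -0.4411/0.4020 ≈ -1.097.
|E| > 1: demand is elastic over this range.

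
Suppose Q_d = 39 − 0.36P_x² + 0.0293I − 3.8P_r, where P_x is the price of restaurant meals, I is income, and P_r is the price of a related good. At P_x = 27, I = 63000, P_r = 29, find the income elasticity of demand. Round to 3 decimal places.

1.221

Q_d = 39 − 0.36(27)² + 0.0293(63000) − 3.8(29) = 39 − 262.44 + 1845.9 − 110.2 = 1512.26.
∂Q_d/∂I = +0.0293, so E_I = 0.0293·(63000/1512.26) ≈ 1.221.
E_I > 1: normal good (luxury).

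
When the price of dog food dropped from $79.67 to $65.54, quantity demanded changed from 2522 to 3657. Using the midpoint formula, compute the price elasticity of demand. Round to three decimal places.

%Δq = (3657 − 2522)/[(2522 + 3657)/2] = 1135/3089.5 ≈ 0.3674.
%Δp = (65.54 − 79.67)/[(79.67 + 65.54)/2] = -14.13/72.605 ≈ -0.1946.
Arc elasticity E = %Δq/%Δp ≈ 0.3674/-0.1946 ≈ -1.888.
|E| > 1: demand is elastic over this range.

-1.888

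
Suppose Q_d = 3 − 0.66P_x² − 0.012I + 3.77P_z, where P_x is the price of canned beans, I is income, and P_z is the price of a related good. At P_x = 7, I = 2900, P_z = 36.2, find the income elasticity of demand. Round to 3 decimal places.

-0.481

Substituting, Q_d = 3 − 0.66(7)² − 0.012(2900) + 3.77(36.2) = 3 − 32.34 − 34.8 + 136.474 = 72.334.
∂Q_d/∂I = −0.012, so E_I = -0.012·(2900/72.334) ≈ -0.481.
E_I < 0: inferior good.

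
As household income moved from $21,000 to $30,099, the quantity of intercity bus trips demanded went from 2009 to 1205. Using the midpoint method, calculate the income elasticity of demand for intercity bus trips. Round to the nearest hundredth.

-1.40

%ΔQ = (1205 − 2009)/[(2009+1205)/2] = -804/1607 ≈ -0.5003.
%ΔY = (30,099 − 21,000)/[(21,000+30,099)/2] = 9099/25549.5 ≈ 0.3561.
E_I = %ΔQ/%ΔY ≈ -1.40.
E_I < 0: inferior good.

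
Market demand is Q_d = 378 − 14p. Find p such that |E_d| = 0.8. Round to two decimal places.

12.00

Set −bp/(a − bp) = −0.8 ⇒ bp = 0.8(a − bp) ⇒ bp(1+0.8) = 0.8·a.
p = 0.8·378/(14·1.8) = 12.00.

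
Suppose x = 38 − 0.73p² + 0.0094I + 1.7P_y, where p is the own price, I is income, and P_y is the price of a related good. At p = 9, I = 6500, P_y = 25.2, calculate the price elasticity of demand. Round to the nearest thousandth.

-1.428

x = 38 − 0.73(9)² + 0.0094(6500) + 1.7(25.2) = 38 − 59.13 + 61.1 + 42.84 = 82.81.
∂x/∂p = −2·0.73·p = -13.14, so E_p = -13.14·(9/82.81) ≈ -1.428.
|E_p| > 1: demand is elastic.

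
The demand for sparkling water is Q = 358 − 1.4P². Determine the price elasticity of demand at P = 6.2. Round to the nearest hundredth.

At P = 6.2, Q = 304.184.
dQ/dP = −2·1.4·P = −17.36.
Point elasticity E = (dQ/dP)·(P/Q) = -17.36 × 6.2/304.184 ≈ -0.35.
|E| < 1, so demand is inelastic at this price.

-0.35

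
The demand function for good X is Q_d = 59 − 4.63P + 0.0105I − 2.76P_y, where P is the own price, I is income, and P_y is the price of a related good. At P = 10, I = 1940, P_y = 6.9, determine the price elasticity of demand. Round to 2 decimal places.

-3.30

At the given point, Q_d = 59 − 4.63(10) + 0.0105(1940) − 2.76(6.9) = 59 − 46.3 + 20.37 − 19.044 = 14.026.
∂Q_d/∂P = −4.63, so E_p = (−4.63)·(10/14.026) ≈ -3.30.
|E_p| > 1: demand is elastic.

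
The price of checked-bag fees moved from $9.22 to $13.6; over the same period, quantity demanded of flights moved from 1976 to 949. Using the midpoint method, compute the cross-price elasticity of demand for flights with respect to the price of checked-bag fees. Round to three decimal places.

-1.829

%ΔQ_x = (949 − 1976)/[(1976+949)/2] = -1027/1462.5 ≈ -0.7022.
%ΔP_y = (13.6 − 9.22)/[(9.22+13.6)/2] ≈ 0.3839.
E_xy = -0.7022/0.3839 ≈ -1.829.
E_xy < 0, so flights and checked-bag fees are complements.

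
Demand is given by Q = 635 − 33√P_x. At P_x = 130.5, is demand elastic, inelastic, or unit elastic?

inelastic

At P_x = 130.5, Q = 258.0192.
dQ/dP_x = −33/(2√P_x) = −33/(2·11.4237).
Point elasticity E = (dQ/dP_x)·(P_x/Q) = -1.4444 × 130.5/258.0192 ≈ -0.731.
|E| ≈ 0.731 < 1, so demand is inelastic.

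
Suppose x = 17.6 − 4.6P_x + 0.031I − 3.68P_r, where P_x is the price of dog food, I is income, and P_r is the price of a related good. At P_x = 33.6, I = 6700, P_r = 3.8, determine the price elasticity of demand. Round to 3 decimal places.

x = 17.6 − 4.6(33.6) + 0.031(6700) − 3.68(3.8) = 17.6 − 154.56 + 207.7 − 13.984 = 56.756.
∂x/∂P_x = −4.6, so E_p = (−4.6)·(33.6/56.756) ≈ -2.723.
|E_p| > 1: demand is elastic.

-2.723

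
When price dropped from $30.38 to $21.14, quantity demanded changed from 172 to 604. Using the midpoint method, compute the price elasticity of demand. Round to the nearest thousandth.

%Δq = (604 − 172)/[(172 + 604)/2] = 432/388 ≈ 1.1134.
%Δp = (21.14 − 30.38)/[(30.38 + 21.14)/2] = -9.24/25.76 ≈ -0.3587.
Arc elasticity E = %Δq/%Δp ≈ 1.1134/-0.3587 ≈ -3.104.
|E| > 1: demand is elastic over this range.

-3.104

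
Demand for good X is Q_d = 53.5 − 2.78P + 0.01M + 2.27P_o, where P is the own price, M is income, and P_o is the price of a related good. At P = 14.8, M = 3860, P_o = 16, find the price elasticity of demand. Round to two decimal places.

-0.47

Evaluating quantity at (P, M, P_o) gives Q_d = 53.5 − 2.78(14.8) + 0.01(3860) + 2.27(16) = 53.5 − 41.144 + 38.6 + 36.32 = 87.276.
∂Q_d/∂P = −2.78, so E_p = (−2.78)·(14.8/87.276) ≈ -0.47.
|E_p| < 1: demand is inelastic.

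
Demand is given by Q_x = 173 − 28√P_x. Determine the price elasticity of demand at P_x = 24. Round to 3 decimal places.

-1.914

At P_x = 24, Q_x = 35.8286.
dQ_x/dP_x = −28/(2√P_x) = −28/(2·4.899).
Point elasticity E = (dQ_x/dP_x)·(P_x/Q_x) = -2.8577 × 24/35.8286 ≈ -1.914.
|E| > 1, so demand is elastic at this price.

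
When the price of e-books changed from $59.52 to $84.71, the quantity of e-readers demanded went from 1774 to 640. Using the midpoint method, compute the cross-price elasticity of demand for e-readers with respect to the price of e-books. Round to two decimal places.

%ΔQ_x = (640 − 1774)/[(1774+640)/2] = -1134/1207 ≈ -0.9395.
%ΔP_y = (84.71 − 59.52)/[(59.52+84.71)/2] ≈ 0.3493.
E_xy = -0.9395/0.3493 ≈ -2.69.
E_xy < 0, so e-readers and e-books are complements.

-2.69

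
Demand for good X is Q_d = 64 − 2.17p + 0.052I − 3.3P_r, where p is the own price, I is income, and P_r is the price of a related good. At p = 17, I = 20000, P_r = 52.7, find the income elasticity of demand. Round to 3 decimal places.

1.164

At the given point, Q_d = 64 − 2.17(17) + 0.052(20000) − 3.3(52.7) = 64 − 36.89 + 1040 − 173.91 = 893.2.
∂Q_d/∂I = +0.052, so E_I = 0.052·(20000/893.2) ≈ 1.164.
E_I > 1: normal good (luxury).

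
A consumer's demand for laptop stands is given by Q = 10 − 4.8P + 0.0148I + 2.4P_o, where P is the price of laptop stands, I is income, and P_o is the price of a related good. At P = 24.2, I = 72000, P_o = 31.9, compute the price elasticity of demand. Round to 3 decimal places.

-0.112

Evaluating quantity at (P, I, P_o) gives Q = 10 − 4.8(24.2) + 0.0148(72000) + 2.4(31.9) = 10 − 116.16 + 1065.6 + 76.56 = 1036.
∂Q/∂P = −4.8, so E_p = (−4.8)·(24.2/1036) ≈ -0.112.
|E_p| < 1: demand is inelastic.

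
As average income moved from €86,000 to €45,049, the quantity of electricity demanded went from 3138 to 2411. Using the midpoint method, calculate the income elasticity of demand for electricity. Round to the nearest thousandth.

0.419

%ΔQ = (2411 − 3138)/[(3138+2411)/2] = -727/2774.5 ≈ -0.2620.
%ΔI = (45,049 − 86,000)/[(86,000+45,049)/2] = -40951/65524.5 ≈ -0.6250.
E_I = %ΔQ/%ΔI ≈ 0.419.
E_I ∈ (0,1): normal good (necessity).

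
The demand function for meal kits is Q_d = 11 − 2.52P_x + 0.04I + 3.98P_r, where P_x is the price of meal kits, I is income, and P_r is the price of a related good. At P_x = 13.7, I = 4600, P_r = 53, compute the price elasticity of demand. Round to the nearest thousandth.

-0.093

Q_d = 11 − 2.52(13.7) + 0.04(4600) + 3.98(53) = 11 − 34.524 + 184 + 210.94 = 371.416.
∂Q_d/∂P_x = −2.52, so E_p = (−2.52)·(13.7/371.416) ≈ -0.093.
|E_p| < 1: demand is inelastic.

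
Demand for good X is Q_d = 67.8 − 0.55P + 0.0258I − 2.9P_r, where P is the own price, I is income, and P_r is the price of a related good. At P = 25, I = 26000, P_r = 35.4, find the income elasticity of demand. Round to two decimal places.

1.08

At the given point, Q_d = 67.8 − 0.55(25) + 0.0258(26000) − 2.9(35.4) = 67.8 − 13.75 + 670.8 − 102.66 = 622.19.
∂Q_d/∂I = +0.0258, so E_I = 0.0258·(26000/622.19) ≈ 1.08.
E_I > 1: normal good (luxury).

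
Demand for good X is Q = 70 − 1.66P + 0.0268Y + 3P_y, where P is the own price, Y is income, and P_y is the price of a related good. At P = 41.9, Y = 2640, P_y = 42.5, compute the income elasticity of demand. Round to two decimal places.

0.36

At the given point, Q = 70 − 1.66(41.9) + 0.0268(2640) + 3(42.5) = 70 − 69.554 + 70.752 + 127.5 = 198.698.
∂Q/∂Y = +0.0268, so E_I = 0.0268·(2640/198.698) ≈ 0.36.
E_I ∈ (0,1): normal good (necessity).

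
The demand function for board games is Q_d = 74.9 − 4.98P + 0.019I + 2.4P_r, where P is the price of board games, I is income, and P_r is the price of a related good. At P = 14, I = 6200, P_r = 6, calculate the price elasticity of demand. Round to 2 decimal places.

Evaluating quantity at (P, I, P_r) gives Q_d = 74.9 − 4.98(14) + 0.019(6200) + 2.4(6) = 74.9 − 69.72 + 117.8 + 14.4 = 137.38.
∂Q_d/∂P = −4.98, so E_p = (−4.98)·(14/137.38) ≈ -0.51.
|E_p| < 1: demand is inelastic.

-0.51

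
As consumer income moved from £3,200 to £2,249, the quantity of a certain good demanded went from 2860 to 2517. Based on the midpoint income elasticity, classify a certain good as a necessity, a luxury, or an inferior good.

necessity

%ΔQ = (2517 − 2860)/[(2860+2517)/2] = -343/2688.5 ≈ -0.1276.
%ΔI = (2,249 − 3,200)/[(3,200+2,249)/2] = -951/2724.5 ≈ -0.3491.
E_I = %ΔQ/%ΔI ≈ 0.366.
E_I ∈ (0,1): normal good (necessity).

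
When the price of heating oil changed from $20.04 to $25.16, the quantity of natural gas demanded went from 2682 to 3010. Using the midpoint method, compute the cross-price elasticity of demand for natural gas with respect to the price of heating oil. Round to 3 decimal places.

%ΔQ_x = (3010 − 2682)/[(2682+3010)/2] = 328/2846 ≈ 0.1152.
%ΔP_y = (25.16 − 20.04)/[(20.04+25.16)/2] ≈ 0.2265.
E_xy = 0.1152/0.2265 ≈ 0.509.
E_xy > 0, so natural gas and heating oil are substitutes.

0.509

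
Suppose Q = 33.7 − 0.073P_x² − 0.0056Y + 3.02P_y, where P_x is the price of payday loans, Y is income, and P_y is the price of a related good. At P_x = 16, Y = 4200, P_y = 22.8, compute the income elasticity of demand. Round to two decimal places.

-0.39

Evaluating quantity at (P_x, Y, P_y) gives Q = 33.7 − 0.073(16)² − 0.0056(4200) + 3.02(22.8) = 33.7 − 18.688 − 23.52 + 68.856 = 60.348.
∂Q/∂Y = −0.0056, so E_I = -0.0056·(4200/60.348) ≈ -0.39.
E_I < 0: inferior good.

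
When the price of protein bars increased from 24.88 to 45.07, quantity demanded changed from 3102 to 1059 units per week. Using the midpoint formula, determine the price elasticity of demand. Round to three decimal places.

%Δq = (1059 − 3102)/[(3102 + 1059)/2] = -2043/2080.5 ≈ -0.9820.
%ΔP = (45.07 − 24.88)/[(24.88 + 45.07)/2] = 20.19/34.975 ≈ 0.5773.
Arc elasticity E = %Δq/%ΔP ≈ -0.9820/0.5773 ≈ -1.701.
|E| > 1: demand is elastic over this range.

-1.701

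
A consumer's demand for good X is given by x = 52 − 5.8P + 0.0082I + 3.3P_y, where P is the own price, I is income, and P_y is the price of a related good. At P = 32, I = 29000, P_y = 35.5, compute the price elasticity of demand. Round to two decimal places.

At the given point, x = 52 − 5.8(32) + 0.0082(29000) + 3.3(35.5) = 52 − 185.6 + 237.8 + 117.15 = 221.35.
∂x/∂P = −5.8, so E_p = (−5.8)·(32/221.35) ≈ -0.84.
|E_p| < 1: demand is inelastic.

-0.84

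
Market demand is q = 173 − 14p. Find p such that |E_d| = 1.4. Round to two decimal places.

7.21

Set −bp/(a − bp) = −1.4 ⇒ bp = 1.4(a − bp) ⇒ bp(1+1.4) = 1.4·a.
p = 1.4·173/(14·2.4) ≈ 7.21.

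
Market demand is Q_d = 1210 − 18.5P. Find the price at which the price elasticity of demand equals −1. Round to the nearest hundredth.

For linear demand Q_d = a − bP, E = −bP/(a − bP). |E| = 1 ⇒ bP = a − bP ⇒ P = a/(2b).
P = 1210/(2·18.5) ≈ 32.70.

32.70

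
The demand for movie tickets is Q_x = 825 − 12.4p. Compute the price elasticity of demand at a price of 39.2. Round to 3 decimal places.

At p = 39.2, Q_x = 338.92.
dQ_x/dp = −12.4.
Point elasticity E = (dQ_x/dp)·(p/Q_x) = -12.4 × 39.2/338.92 ≈ -1.434.
|E| > 1, so demand is elastic at this price.

-1.434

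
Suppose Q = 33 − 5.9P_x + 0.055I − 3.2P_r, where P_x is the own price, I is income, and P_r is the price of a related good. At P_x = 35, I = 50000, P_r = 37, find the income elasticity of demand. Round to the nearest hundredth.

Evaluating quantity at (P_x, I, P_r) gives Q = 33 − 5.9(35) + 0.055(50000) − 3.2(37) = 33 − 206.5 + 2750 − 118.4 = 2458.1.
∂Q/∂I = +0.055, so E_I = 0.055·(50000/2458.1) ≈ 1.12.
E_I > 1: normal good (luxury).

1.12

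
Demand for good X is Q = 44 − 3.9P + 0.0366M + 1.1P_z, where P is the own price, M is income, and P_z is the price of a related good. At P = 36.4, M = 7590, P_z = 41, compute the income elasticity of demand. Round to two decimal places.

Q = 44 − 3.9(36.4) + 0.0366(7590) + 1.1(41) = 44 − 141.96 + 277.794 + 45.1 = 224.934.
∂Q/∂M = +0.0366, so E_I = 0.0366·(7590/224.934) ≈ 1.24.
E_I > 1: normal good (luxury).

1.24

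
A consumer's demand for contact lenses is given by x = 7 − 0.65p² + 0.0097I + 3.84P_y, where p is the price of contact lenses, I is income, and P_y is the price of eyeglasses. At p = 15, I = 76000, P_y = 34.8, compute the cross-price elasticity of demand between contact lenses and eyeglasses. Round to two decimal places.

0.18

First evaluate x: 7 − 0.65(15)² + 0.0097(76000) + 3.84(34.8) = 7 − 146.25 + 737.2 + 133.632 = 731.582.
∂x/∂P_y = +3.84, so E_xy = 3.84·(34.8/731.582) ≈ 0.18.
E_xy > 0: the goods are substitutes.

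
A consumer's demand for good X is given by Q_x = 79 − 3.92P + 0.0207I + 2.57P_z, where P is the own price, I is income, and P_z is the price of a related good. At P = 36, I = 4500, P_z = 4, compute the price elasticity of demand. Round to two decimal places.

First evaluate Q_x: 79 − 3.92(36) + 0.0207(4500) + 2.57(4) = 79 − 141.12 + 93.15 + 10.28 = 41.31.
∂Q_x/∂P = −3.92, so E_p = (−3.92)·(36/41.31) ≈ -3.42.
|E_p| > 1: demand is elastic.

-3.42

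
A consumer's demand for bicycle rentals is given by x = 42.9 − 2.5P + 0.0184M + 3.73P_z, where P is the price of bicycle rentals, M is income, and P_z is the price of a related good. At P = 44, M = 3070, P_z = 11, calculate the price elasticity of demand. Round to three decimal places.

x = 42.9 − 2.5(44) + 0.0184(3070) + 3.73(11) = 42.9 − 110 + 56.488 + 41.03 = 30.418.
∂x/∂P = −2.5, so E_p = (−2.5)·(44/30.418) ≈ -3.616.
|E_p| > 1: demand is elastic.

-3.616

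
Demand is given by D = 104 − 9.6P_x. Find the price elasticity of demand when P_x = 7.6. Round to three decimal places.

At P_x = 7.6, D = 31.04.
dD/dP_x = −9.6.
Point elasticity E = (dD/dP_x)·(P_x/D) = -9.6 × 7.6/31.04 ≈ -2.351.
|E| > 1, so demand is elastic at this price.

-2.351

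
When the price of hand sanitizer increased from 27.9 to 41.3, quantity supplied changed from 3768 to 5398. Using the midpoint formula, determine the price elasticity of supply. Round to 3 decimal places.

%Δq = (5398 − 3768)/[(3768 + 5398)/2] = 1630/4583 ≈ 0.3557.
%Δp = (41.3 − 27.9)/[(27.9 + 41.3)/2] = 13.4/34.6 ≈ 0.3873.
Arc elasticity E = %Δq/%Δp ≈ 0.3557/0.3873 ≈ 0.918.
|E| < 1: supply is inelastic over this range.

0.918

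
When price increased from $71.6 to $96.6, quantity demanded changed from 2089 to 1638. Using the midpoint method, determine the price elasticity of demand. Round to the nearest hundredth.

%Δq = (1638 − 2089)/[(2089 + 1638)/2] = -451/1863.5 ≈ -0.2420.
%Δp = (96.6 − 71.6)/[(71.6 + 96.6)/2] = 25/84.1 ≈ 0.2973.
Arc elasticity E = %Δq/%Δp ≈ -0.2420/0.2973 ≈ -0.81.
|E| < 1: demand is inelastic over this range.

-0.81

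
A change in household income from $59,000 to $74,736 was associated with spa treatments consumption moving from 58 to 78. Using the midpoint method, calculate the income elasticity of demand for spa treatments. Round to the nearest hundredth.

1.25

%ΔQ = (78 − 58)/[(58+78)/2] = 20/68 ≈ 0.2941.
%ΔY = (74,736 − 59,000)/[(59,000+74,736)/2] = 15736/66868 ≈ 0.2353.
E_I = %ΔQ/%ΔY ≈ 1.25.
E_I > 1: normal good (luxury).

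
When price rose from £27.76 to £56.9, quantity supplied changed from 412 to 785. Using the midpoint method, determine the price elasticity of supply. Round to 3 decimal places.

0.905

%Δq = (785 − 412)/[(412 + 785)/2] = 373/598.5 ≈ 0.6232.
%ΔP = (56.9 − 27.76)/[(27.76 + 56.9)/2] = 29.14/42.33 ≈ 0.6884.
Arc elasticity E = %Δq/%ΔP ≈ 0.6232/0.6884 ≈ 0.905.
|E| < 1: supply is inelastic over this range.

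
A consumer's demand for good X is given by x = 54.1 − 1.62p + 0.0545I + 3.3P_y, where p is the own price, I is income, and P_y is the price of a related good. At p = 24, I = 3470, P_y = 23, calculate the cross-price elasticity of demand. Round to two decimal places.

Evaluating quantity at (p, I, P_y) gives x = 54.1 − 1.62(24) + 0.0545(3470) + 3.3(23) = 54.1 − 38.88 + 189.115 + 75.9 = 280.235.
∂x/∂P_y = +3.3, so E_xy = 3.3·(23/280.235) ≈ 0.27.
E_xy > 0: the goods are substitutes.

0.27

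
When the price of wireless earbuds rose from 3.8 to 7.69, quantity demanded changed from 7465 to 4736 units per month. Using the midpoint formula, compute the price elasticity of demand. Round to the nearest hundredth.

%Δq = (4736 − 7465)/[(7465 + 4736)/2] = -2729/6100.5 ≈ -0.4473.
%ΔP = (7.69 − 3.8)/[(3.8 + 7.69)/2] = 3.89/5.745 ≈ 0.6771.
Arc elasticity E = %Δq/%ΔP ≈ -0.4473/0.6771 ≈ -0.66.
|E| < 1: demand is inelastic over this range.

-0.66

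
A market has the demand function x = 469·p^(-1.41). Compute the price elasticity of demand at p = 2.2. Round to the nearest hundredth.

-1.41

For a Cobb–Douglas (constant-elasticity) form x = A·p^α·…, the elasticity with respect to p equals the exponent α at every point.
Here the exponent on p is -1.41, so the price elasticity of demand is -1.41.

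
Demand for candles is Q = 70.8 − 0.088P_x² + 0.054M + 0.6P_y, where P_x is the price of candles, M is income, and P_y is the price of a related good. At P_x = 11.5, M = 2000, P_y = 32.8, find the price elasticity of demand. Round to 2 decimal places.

First evaluate Q: 70.8 − 0.088(11.5)² + 0.054(2000) + 0.6(32.8) = 70.8 − 11.638 + 108 + 19.68 = 186.842.
∂Q/∂P_x = −2·0.088·P_x = -2.024, so E_p = -2.024·(11.5/186.842) ≈ -0.12.
|E_p| < 1: demand is inelastic.

-0.12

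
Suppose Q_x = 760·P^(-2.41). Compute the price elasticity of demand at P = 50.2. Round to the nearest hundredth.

-2.41

For a Cobb–Douglas (constant-elasticity) form Q_x = A·P^α·…, the elasticity with respect to P equals the exponent α at every point.
Here the exponent on P is -2.41, so the price elasticity of demand is -2.41.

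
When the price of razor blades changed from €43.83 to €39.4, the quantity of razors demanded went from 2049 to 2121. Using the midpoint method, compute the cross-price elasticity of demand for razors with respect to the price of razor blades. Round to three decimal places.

-0.324

%ΔQ_x = (2121 − 2049)/[(2049+2121)/2] = 72/2085 ≈ 0.0345.
%ΔP_y = (39.4 − 43.83)/[(43.83+39.4)/2] ≈ -0.1065.
E_xy = 0.0345/-0.1065 ≈ -0.324.
E_xy < 0, so razors and razor blades are complements.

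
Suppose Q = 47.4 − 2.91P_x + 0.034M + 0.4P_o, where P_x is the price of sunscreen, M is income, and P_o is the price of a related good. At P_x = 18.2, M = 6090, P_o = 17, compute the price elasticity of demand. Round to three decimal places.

-0.254

At the given point, Q = 47.4 − 2.91(18.2) + 0.034(6090) + 0.4(17) = 47.4 − 52.962 + 207.06 + 6.8 = 208.298.
∂Q/∂P_x = −2.91, so E_p = (−2.91)·(18.2/208.298) ≈ -0.254.
|E_p| < 1: demand is inelastic.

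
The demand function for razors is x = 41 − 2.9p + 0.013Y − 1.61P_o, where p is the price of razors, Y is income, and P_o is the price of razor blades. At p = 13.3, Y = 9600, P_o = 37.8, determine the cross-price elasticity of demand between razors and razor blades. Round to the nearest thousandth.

-0.917

Substituting, x = 41 − 2.9(13.3) + 0.013(9600) − 1.61(37.8) = 41 − 38.57 + 124.8 − 60.858 = 66.372.
∂x/∂P_o = −1.61, so E_xy = -1.61·(37.8/66.372) ≈ -0.917.
E_xy < 0: the goods are complements.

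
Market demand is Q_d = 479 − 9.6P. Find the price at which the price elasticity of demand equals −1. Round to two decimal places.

24.95

For linear demand Q_d = a − bP, E = −bP/(a − bP). |E| = 1 ⇒ bP = a − bP ⇒ P = a/(2b).
P = 479/(2·9.6) ≈ 24.95.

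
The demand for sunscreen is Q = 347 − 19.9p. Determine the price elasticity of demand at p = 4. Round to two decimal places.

-0.30

At p = 4, Q = 267.4.
dQ/dp = −19.9.
Point elasticity E = (dQ/dp)·(p/Q) = -19.9 × 4/267.4 ≈ -0.30.
|E| < 1, so demand is inelastic at this price.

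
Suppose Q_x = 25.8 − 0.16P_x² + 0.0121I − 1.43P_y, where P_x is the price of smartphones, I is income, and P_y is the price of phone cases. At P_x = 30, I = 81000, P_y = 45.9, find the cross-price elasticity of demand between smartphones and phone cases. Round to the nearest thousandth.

-0.082

First evaluate Q_x: 25.8 − 0.16(30)² + 0.0121(81000) − 1.43(45.9) = 25.8 − 144 + 980.1 − 65.637 = 796.263.
∂Q_x/∂P_y = −1.43, so E_xy = -1.43·(45.9/796.263) ≈ -0.082.
E_xy < 0: the goods are complements.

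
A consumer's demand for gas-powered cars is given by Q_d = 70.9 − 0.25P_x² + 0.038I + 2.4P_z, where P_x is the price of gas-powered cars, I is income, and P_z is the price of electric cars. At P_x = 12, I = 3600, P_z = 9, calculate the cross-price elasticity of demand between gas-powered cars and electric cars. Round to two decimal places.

At the given point, Q_d = 70.9 − 0.25(12)² + 0.038(3600) + 2.4(9) = 70.9 − 36 + 136.8 + 21.6 = 193.3.
∂Q_d/∂P_z = +2.4, so E_xy = 2.4·(9/193.3) ≈ 0.11.
E_xy > 0: the goods are substitutes.

0.11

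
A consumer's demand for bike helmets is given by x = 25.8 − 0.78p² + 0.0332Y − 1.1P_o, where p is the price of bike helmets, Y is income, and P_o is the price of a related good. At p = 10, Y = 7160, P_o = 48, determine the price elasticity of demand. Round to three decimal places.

-1.175

Evaluating quantity at (p, Y, P_o) gives x = 25.8 − 0.78(10)² + 0.0332(7160) − 1.1(48) = 25.8 − 78 + 237.712 − 52.8 = 132.712.
∂x/∂p = −2·0.78·p = -15.6, so E_p = -15.6·(10/132.712) ≈ -1.175.
|E_p| > 1: demand is elastic.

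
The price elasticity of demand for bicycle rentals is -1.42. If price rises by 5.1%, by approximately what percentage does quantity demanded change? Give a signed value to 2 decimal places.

-7.24

%ΔQ ≈ E × %ΔP = (-1.42) × (5.1%) ≈ -7.24%.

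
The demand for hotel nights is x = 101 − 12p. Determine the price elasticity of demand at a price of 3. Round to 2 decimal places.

At p = 3, x = 65.
dx/dp = −12.
Point elasticity E = (dx/dp)·(p/x) = -12 × 3/65 ≈ -0.55.
|E| < 1, so demand is inelastic at this price.

-0.55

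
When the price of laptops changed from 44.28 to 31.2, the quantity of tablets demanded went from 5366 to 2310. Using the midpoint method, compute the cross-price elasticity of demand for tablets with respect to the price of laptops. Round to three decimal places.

2.297

%ΔQ_x = (2310 − 5366)/[(5366+2310)/2] = -3056/3838 ≈ -0.7962.
%ΔP_y = (31.2 − 44.28)/[(44.28+31.2)/2] ≈ -0.3466.
E_xy = -0.7962/-0.3466 ≈ 2.297.
E_xy > 0, so tablets and laptops are substitutes.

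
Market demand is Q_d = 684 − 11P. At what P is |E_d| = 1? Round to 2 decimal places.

For linear demand Q_d = a − bP, E = −bP/(a − bP). |E| = 1 ⇒ bP = a − bP ⇒ P = a/(2b).
P = 684/(2·11) ≈ 31.09.

31.09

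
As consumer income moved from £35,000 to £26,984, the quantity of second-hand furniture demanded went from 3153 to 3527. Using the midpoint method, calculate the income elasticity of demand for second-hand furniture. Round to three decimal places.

-0.433

%ΔQ = (3527 − 3153)/[(3153+3527)/2] = 374/3340 ≈ 0.1120.
%ΔM = (26,984 − 35,000)/[(35,000+26,984)/2] = -8016/30992 ≈ -0.2586.
E_I = %ΔQ/%ΔM ≈ -0.433.
E_I < 0: inferior good.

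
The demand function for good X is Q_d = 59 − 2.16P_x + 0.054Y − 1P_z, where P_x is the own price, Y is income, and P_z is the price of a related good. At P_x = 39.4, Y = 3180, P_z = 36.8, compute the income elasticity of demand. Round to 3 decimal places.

At the given point, Q_d = 59 − 2.16(39.4) + 0.054(3180) − 1(36.8) = 59 − 85.104 + 171.72 − 36.8 = 108.816.
∂Q_d/∂Y = +0.054, so E_I = 0.054·(3180/108.816) ≈ 1.578.
E_I > 1: normal good (luxury).

1.578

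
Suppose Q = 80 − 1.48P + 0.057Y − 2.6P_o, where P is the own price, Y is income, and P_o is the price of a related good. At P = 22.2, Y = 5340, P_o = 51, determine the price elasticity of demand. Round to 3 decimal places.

At the given point, Q = 80 − 1.48(22.2) + 0.057(5340) − 2.6(51) = 80 − 32.856 + 304.38 − 132.6 = 218.924.
∂Q/∂P = −1.48, so E_p = (−1.48)·(22.2/218.924) ≈ -0.150.
|E_p| < 1: demand is inelastic.

-0.150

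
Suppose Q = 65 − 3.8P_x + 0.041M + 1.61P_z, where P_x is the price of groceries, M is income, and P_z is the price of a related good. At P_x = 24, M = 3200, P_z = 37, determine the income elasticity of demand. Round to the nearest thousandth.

At the given point, Q = 65 − 3.8(24) + 0.041(3200) + 1.61(37) = 65 − 91.2 + 131.2 + 59.57 = 164.57.
∂Q/∂M = +0.041, so E_I = 0.041·(3200/164.57) ≈ 0.797.
E_I ∈ (0,1): normal good (necessity).

0.797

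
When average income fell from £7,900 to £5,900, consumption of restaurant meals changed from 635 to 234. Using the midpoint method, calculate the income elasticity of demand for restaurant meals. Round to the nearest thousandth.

3.184

%ΔQ = (234 − 635)/[(635+234)/2] = -401/434.5 ≈ -0.9229.
%ΔI = (5,900 − 7,900)/[(7,900+5,900)/2] = -2000/6900 ≈ -0.2899.
E_I = %ΔQ/%ΔI ≈ 3.184.
E_I > 1: normal good (luxury).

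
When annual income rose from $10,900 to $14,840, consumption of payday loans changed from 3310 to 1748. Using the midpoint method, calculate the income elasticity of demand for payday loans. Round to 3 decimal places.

%ΔQ = (1748 − 3310)/[(3310+1748)/2] = -1562/2529 ≈ -0.6176.
%ΔI = (14,840 − 10,900)/[(10,900+14,840)/2] = 3940/12870 ≈ 0.3061.
E_I = %ΔQ/%ΔI ≈ -2.018.
E_I < 0: inferior good.

-2.018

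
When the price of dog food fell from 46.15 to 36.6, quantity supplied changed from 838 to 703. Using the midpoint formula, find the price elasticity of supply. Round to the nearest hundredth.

%ΔQ = (703 − 838)/[(838 + 703)/2] = -135/770.5 ≈ -0.1752.
%Δp = (36.6 − 46.15)/[(46.15 + 36.6)/2] = -9.55/41.375 ≈ -0.2308.
Arc elasticity E = %ΔQ/%Δp ≈ -0.1752/-0.2308 ≈ 0.76.
|E| < 1: supply is inelastic over this range.

0.76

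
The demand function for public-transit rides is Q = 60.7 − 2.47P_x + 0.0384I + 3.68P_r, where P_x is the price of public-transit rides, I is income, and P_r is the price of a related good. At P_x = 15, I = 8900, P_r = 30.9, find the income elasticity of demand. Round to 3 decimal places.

0.713

Evaluating quantity at (P_x, I, P_r) gives Q = 60.7 − 2.47(15) + 0.0384(8900) + 3.68(30.9) = 60.7 − 37.05 + 341.76 + 113.712 = 479.122.
∂Q/∂I = +0.0384, so E_I = 0.0384·(8900/479.122) ≈ 0.713.
E_I ∈ (0,1): normal good (necessity).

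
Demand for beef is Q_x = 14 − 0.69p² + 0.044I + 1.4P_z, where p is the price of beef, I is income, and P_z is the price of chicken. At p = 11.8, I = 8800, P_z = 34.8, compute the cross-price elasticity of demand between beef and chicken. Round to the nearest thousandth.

First evaluate Q_x: 14 − 0.69(11.8)² + 0.044(8800) + 1.4(34.8) = 14 − 96.0756 + 387.2 + 48.72 = 353.8444.
∂Q_x/∂P_z = +1.4, so E_xy = 1.4·(34.8/353.8444) ≈ 0.138.
E_xy > 0: the goods are substitutes.

0.138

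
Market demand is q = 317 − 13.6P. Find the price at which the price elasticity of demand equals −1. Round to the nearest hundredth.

For linear demand q = a − bP, E = −bP/(a − bP). |E| = 1 ⇒ bP = a − bP ⇒ P = a/(2b).
P = 317/(2·13.6) ≈ 11.65.

11.65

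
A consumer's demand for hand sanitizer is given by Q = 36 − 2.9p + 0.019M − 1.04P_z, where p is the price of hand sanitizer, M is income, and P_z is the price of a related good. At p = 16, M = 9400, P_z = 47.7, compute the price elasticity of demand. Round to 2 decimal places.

-0.39

First evaluate Q: 36 − 2.9(16) + 0.019(9400) − 1.04(47.7) = 36 − 46.4 + 178.6 − 49.608 = 118.592.
∂Q/∂p = −2.9, so E_p = (−2.9)·(16/118.592) ≈ -0.39.
|E_p| < 1: demand is inelastic.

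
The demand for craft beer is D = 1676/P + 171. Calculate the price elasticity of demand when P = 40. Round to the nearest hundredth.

At P = 40, D = 212.9.
dD/dP = −1676/P² = −1.0475.
Point elasticity E = (dD/dP)·(P/D) = -1.0475 × 40/212.9 ≈ -0.20.
|E| < 1, so demand is inelastic at this price.

-0.20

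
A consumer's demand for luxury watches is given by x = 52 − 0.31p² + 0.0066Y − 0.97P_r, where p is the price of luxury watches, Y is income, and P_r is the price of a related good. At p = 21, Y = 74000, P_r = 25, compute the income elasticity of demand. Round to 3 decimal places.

1.287

Evaluating quantity at (p, Y, P_r) gives x = 52 − 0.31(21)² + 0.0066(74000) − 0.97(25) = 52 − 136.71 + 488.4 − 24.25 = 379.44.
∂x/∂Y = +0.0066, so E_I = 0.0066·(74000/379.44) ≈ 1.287.
E_I > 1: normal good (luxury).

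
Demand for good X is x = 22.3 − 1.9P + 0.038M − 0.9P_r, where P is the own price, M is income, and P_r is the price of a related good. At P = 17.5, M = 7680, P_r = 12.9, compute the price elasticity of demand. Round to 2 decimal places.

-0.12

Substituting, x = 22.3 − 1.9(17.5) + 0.038(7680) − 0.9(12.9) = 22.3 − 33.25 + 291.84 − 11.61 = 269.28.
∂x/∂P = −1.9, so E_p = (−1.9)·(17.5/269.28) ≈ -0.12.
|E_p| < 1: demand is inelastic.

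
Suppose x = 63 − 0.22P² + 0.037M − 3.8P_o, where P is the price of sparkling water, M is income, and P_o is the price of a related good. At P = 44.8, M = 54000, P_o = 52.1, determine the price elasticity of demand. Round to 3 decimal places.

At the given point, x = 63 − 0.22(44.8)² + 0.037(54000) − 3.8(52.1) = 63 − 441.5488 + 1998 − 197.98 = 1421.4712.
∂x/∂P = −2·0.22·P = -19.712, so E_p = -19.712·(44.8/1421.4712) ≈ -0.621.
|E_p| < 1: demand is inelastic.

-0.621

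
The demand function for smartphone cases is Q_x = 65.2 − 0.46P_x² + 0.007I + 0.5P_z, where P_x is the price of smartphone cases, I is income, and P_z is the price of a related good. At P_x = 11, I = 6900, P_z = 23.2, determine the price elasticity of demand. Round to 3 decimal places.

-1.603

First evaluate Q_x: 65.2 − 0.46(11)² + 0.007(6900) + 0.5(23.2) = 65.2 − 55.66 + 48.3 + 11.6 = 69.44.
∂Q_x/∂P_x = −2·0.46·P_x = -10.12, so E_p = -10.12·(11/69.44) ≈ -1.603.
|E_p| > 1: demand is elastic.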